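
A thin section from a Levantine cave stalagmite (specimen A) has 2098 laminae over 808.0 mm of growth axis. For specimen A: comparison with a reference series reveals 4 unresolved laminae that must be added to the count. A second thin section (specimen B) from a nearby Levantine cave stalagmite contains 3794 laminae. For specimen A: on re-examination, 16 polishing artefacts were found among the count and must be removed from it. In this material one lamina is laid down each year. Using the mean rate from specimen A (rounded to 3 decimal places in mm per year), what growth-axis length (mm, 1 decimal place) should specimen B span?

1468.3 mm

Specimen A: true lamina count = 2098 − 16 + 4 = 2086.
A: Mean rate = 808.0 mm / 2086 years ≈ 0.387 mm per year.
Length of B = 0.387 × 3794 = 1468.3 mm.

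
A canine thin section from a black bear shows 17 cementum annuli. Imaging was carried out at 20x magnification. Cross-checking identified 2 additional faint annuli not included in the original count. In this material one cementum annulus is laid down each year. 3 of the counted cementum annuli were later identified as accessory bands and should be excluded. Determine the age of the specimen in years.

Correcting the raw count gives 17 − 3 + 2 = 16 true cementum annuli.
At one cementum annulus per year, that is 16 years.

16 years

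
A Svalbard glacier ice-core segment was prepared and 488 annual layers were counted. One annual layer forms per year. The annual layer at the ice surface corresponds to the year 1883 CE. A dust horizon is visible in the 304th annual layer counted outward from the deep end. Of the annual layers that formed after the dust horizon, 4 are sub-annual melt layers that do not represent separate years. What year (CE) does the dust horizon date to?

1703 CE

Between annual layer 304 and the ice surface there are 488 − 304 = 184 annual layers.
Removing the 4 false annual layers leaves 184 − 4 = 180 true annual layers beyond the dust horizon.
Counting back 180 years from 1883 CE places the dust horizon in 1883 − 180 = 1703 CE.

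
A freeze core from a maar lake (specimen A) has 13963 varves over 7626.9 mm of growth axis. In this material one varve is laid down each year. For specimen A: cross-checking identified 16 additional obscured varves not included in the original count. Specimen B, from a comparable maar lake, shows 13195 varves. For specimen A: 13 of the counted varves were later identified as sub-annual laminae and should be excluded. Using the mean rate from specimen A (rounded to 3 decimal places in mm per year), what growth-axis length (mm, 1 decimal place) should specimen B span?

7204.5 mm

Specimen A: correcting the raw count gives 13963 − 13 + 16 = 13966 true varves.
A: Extension rate ≈ 7626.9 / 13966 = 0.546 mm/year.
For B, 0.546 mm/year × 13195 years = 7204.5 mm.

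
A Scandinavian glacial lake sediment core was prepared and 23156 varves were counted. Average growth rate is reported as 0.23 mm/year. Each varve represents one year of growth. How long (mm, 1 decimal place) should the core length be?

5325.9 mm

23156 years of growth are recorded.
Predicted length = 0.23 mm/year × 23156 years = 5325.9 mm.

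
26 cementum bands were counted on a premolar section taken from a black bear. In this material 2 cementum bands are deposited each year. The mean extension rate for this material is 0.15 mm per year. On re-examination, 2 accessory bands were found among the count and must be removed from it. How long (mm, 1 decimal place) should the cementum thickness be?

Adjusted count: 26 − 2 = 24 cementum bands.
24 cementum bands at 2 per year is 24 / 2 = 12 years.
Predicted length = 0.15 mm/year × 12 years = 1.8 mm.

1.8 mm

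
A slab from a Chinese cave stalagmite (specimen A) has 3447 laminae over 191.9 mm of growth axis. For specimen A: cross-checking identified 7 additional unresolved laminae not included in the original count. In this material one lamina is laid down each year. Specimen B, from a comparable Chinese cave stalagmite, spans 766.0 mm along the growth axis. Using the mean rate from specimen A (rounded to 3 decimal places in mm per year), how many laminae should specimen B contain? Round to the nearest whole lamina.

13679 laminae

Specimen A: adjusted count: 3447 + 7 = 3454 laminae.
A: 191.9 mm over 3454 years gives 191.9 / 3454 ≈ 0.056 mm/yr.
Specimen B: 766.0 mm / 0.056 mm per year = 13678.57 years ≈ 13679 laminae.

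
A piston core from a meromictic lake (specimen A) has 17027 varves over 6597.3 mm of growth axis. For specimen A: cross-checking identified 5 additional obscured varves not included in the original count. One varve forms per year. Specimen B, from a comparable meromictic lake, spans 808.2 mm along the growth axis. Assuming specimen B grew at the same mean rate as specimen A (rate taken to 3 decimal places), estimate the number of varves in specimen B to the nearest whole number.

2088 varves

Specimen A: true varve count = 17027 + 5 = 17032.
A: Extension rate ≈ 6597.3 / 17032 = 0.387 mm/year.
Specimen B: 808.2 mm / 0.387 mm per year = 2088.37 years ≈ 2088 varves.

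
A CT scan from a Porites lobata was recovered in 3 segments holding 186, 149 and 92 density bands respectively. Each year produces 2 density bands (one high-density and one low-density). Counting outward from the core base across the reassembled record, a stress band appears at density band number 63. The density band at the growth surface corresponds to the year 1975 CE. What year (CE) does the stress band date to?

1793 CE

Total density bands = 186 + 149 + 92 = 427.
Between density band 63 and the growth surface there are 427 − 63 = 364 density bands.
Dividing by 2 density bands per year: 364 / 2 = 182 years.
The density band at the growth surface is 1975 CE, so the stress band dates to 1975 − 182 = 1793 CE.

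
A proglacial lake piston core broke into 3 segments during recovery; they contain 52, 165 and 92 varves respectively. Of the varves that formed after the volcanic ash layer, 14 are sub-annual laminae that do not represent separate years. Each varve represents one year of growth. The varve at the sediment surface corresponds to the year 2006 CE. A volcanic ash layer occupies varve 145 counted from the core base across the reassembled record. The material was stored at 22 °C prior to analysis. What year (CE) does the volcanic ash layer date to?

Total varves = 52 + 165 + 92 = 309.
309 − 145 = 164 varves lie beyond the volcanic ash layer toward the sediment surface.
Removing the 14 false varves leaves 164 − 14 = 150 true varves beyond the volcanic ash layer.
Counting back 150 years from 2006 CE places the volcanic ash layer in 2006 − 150 = 1856 CE.

1856 CE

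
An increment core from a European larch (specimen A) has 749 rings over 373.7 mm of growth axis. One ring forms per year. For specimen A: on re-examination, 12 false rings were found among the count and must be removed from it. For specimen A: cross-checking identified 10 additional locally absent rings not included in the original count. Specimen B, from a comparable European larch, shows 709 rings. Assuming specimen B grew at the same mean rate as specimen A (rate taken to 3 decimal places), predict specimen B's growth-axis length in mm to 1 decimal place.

354.5 mm

Specimen A: adjusted count: 749 − 12 + 10 = 747 rings.
A: Mean rate = 373.7 mm / 747 years ≈ 0.500 mm/yr.
For B, 0.500 mm/year × 709 years = 354.5 mm.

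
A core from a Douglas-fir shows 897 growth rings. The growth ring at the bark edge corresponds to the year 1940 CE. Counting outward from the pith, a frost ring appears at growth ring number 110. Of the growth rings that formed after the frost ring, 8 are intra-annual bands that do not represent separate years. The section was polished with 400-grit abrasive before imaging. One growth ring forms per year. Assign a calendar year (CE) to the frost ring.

1161 CE

Between growth ring 110 and the bark edge there are 897 − 110 = 787 growth rings.
Excluding 8 false growth rings: 787 − 8 = 779.
Counting back 779 years from 1940 CE places the frost ring in 1940 − 779 = 1161 CE.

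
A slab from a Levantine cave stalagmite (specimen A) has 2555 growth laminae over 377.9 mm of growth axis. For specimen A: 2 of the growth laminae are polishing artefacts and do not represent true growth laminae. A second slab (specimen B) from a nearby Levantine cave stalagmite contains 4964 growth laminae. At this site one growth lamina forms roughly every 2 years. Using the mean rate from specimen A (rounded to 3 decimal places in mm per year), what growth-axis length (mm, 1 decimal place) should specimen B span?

734.7 mm

Specimen A: correcting the raw count gives 2555 − 2 = 2553 true growth laminae.
Specimen A: 2553 growth laminae at 2 years each span 2553 × 2 = 5106 years.
A: Extension rate ≈ 377.9 / 5106 = 0.074 mm per year.
Specimen B: multiplying by 2 years per growth lamina: 4964 × 2 = 9928 years. B's length ≈ 0.074 × 9928 = 734.7 mm.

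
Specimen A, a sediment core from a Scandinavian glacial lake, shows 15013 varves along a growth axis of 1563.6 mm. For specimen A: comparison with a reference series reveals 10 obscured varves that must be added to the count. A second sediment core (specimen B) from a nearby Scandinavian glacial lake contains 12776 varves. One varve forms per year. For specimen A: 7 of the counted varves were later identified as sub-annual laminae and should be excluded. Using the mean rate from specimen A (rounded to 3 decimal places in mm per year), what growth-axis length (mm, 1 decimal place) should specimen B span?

Specimen A: after corrections the count is 15013 − 7 + 10 = 15016 varves.
A: Extension rate ≈ 1563.6 / 15016 = 0.104 mm/year.
For B, 0.104 mm/year × 12776 years = 1328.7 mm.

1328.7 mm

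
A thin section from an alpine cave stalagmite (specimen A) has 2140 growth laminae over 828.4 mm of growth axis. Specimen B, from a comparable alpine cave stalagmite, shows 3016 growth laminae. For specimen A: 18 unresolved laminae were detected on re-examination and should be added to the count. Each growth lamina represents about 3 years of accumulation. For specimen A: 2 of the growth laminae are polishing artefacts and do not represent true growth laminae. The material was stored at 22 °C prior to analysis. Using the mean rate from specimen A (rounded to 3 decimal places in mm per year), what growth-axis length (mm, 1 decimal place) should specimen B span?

Specimen A: after corrections the count is 2140 − 2 + 18 = 2156 growth laminae.
Specimen A: multiplying by 3 years per growth lamina: 2156 × 3 = 6468 years.
A: Mean rate = 828.4 mm / 6468 years ≈ 0.128 mm/yr.
Specimen B: at 3 years per growth lamina, 3016 × 3 = 9048 years. For B, 0.128 mm/year × 9048 years = 1158.1 mm.

1158.1 mm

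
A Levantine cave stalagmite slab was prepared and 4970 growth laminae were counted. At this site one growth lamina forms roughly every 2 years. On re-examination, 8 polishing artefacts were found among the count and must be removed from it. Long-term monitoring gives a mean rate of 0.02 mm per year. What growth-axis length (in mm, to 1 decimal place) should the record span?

Adjusted count: 4970 − 8 = 4962 growth laminae.
4962 growth laminae at 2 years each span 4962 × 2 = 9924 years.
Length ≈ 0.02 × 9924 = 198.5 mm.

198.5 mm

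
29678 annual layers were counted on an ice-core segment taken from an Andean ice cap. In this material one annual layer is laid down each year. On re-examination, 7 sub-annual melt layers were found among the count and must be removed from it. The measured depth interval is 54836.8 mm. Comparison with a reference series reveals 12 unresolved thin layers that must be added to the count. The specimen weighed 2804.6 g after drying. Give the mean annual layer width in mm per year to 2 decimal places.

Correcting the raw count gives 29678 − 7 + 12 = 29683 true annual layers.
Mean rate = 54836.8 mm / 29683 years ≈ 1.85 mm per year.

1.85 mm per year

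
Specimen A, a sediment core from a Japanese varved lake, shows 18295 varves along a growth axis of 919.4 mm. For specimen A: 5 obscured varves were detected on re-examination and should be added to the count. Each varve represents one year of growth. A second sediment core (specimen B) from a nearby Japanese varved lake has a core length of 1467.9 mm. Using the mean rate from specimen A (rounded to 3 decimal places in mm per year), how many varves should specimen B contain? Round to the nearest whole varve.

Specimen A: adjusted count: 18295 + 5 = 18300 varves.
A: Mean rate = 919.4 mm / 18300 years ≈ 0.050 mm per year.
Specimen B: 1467.9 mm / 0.050 mm per year = 29358.00 years ≈ 29358 varves.

29358 varves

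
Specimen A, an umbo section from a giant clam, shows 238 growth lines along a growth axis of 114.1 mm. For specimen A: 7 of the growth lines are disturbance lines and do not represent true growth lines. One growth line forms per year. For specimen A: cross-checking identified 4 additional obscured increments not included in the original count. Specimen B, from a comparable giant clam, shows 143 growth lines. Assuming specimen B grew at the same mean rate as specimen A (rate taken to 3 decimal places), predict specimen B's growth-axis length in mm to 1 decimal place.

69.5 mm

Specimen A: true growth line count = 238 − 7 + 4 = 235.
A: Extension rate ≈ 114.1 / 235 = 0.486 mm/yr.
B's length ≈ 0.486 × 143 = 69.5 mm.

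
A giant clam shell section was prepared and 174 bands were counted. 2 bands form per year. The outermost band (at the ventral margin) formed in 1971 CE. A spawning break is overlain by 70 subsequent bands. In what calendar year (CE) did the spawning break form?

70 bands formed after the spawning break.
70 bands at 2 per year is 70 / 2 = 35 years.
The band at the ventral margin is 1971 CE, so the spawning break dates to 1971 − 35 = 1936 CE.

1936 CE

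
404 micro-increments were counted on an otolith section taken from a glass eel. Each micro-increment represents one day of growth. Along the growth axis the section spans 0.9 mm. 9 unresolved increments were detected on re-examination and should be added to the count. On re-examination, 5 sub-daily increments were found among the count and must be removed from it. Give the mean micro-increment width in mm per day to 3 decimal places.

True micro-increment count = 404 − 5 + 9 = 408.
Extension rate ≈ 0.9 / 408 = 0.002 mm per day.

0.002 mm per day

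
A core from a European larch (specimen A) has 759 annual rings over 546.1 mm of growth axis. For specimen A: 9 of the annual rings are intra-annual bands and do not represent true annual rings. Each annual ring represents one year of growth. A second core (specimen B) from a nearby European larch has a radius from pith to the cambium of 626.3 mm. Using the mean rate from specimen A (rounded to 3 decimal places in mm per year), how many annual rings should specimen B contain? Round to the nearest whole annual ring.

Specimen A: true annual ring count = 759 − 9 = 750.
A: Mean rate = 546.1 mm / 750 years ≈ 0.728 mm/year.
Specimen B: 626.3 mm / 0.728 mm per year = 860.30 years ≈ 860 annual rings.

860 annual rings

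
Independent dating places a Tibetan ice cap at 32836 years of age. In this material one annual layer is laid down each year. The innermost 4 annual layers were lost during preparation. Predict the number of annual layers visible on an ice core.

32832 annual layers

Expected annual layers over 32836 years: 32836.
Less the 4 uncaptured annual layers: 32836 − 4 = 32832.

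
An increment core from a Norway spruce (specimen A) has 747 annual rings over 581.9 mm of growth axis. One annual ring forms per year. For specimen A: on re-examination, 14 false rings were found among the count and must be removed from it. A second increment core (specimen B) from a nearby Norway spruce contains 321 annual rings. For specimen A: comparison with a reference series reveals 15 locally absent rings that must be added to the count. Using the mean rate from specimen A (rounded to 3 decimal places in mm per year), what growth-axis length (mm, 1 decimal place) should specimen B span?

Specimen A: adjusted count: 747 − 14 + 15 = 748 annual rings.
A: 581.9 mm over 748 years gives 581.9 / 748 ≈ 0.778 mm/year.
Length of B = 0.778 × 321 = 249.7 mm.

249.7 mm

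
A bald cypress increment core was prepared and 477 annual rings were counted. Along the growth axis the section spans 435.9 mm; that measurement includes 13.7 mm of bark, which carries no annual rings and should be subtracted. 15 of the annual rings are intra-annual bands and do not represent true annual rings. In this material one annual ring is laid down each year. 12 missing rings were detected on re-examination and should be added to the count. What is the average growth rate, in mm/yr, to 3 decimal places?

0.891 mm/yr

Correcting the raw count gives 477 − 15 + 12 = 474 true annual rings.
The growth record spans 435.9 − 13.7 = 422.2 mm.
Extension rate ≈ 422.2 / 474 = 0.891 mm/yr.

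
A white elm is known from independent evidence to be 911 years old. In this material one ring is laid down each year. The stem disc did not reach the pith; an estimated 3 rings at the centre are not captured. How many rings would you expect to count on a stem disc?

Expected rings over 911 years: 911.
Less the 3 uncaptured rings: 911 − 3 = 908.

908 rings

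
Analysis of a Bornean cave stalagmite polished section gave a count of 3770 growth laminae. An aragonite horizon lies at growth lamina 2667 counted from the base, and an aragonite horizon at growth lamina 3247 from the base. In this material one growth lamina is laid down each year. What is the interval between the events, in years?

Separation: 3247 − 2667 = 580 growth laminae.
At one growth lamina per year, 580 years elapsed between them.

580 yr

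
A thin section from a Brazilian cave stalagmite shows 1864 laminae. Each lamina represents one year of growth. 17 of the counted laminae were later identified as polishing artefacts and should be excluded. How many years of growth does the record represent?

1847 years

True lamina count = 1864 − 17 = 1847.
At one lamina per year, that is 1847 years.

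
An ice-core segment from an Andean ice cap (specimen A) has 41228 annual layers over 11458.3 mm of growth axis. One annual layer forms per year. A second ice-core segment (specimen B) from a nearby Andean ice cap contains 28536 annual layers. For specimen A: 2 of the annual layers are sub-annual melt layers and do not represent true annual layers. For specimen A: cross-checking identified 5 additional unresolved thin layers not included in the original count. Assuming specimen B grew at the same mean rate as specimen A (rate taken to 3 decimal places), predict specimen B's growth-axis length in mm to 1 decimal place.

Specimen A: adjusted count: 41228 − 2 + 5 = 41231 annual layers.
A: 11458.3 mm over 41231 years gives 11458.3 / 41231 ≈ 0.278 mm/yr.
B's length ≈ 0.278 × 28536 = 7933.0 mm.

7933.0 mm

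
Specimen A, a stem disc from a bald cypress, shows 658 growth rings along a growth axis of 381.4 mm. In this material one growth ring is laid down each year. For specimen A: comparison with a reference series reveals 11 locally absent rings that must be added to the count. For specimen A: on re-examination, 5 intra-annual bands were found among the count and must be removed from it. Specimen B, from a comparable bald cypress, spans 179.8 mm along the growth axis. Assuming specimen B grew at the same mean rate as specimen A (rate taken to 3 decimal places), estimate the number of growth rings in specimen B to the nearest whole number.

313 growth rings

Specimen A: correcting the raw count gives 658 − 5 + 11 = 664 true growth rings.
A: Extension rate ≈ 381.4 / 664 = 0.574 mm/yr.
Specimen B: 179.8 mm / 0.574 mm per year = 313.24 years ≈ 313 growth rings.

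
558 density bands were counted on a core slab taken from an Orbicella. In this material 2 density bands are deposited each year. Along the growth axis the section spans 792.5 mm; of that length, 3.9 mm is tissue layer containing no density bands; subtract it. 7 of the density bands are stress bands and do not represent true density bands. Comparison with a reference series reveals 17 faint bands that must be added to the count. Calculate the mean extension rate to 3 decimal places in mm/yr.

True density band count = 558 − 7 + 17 = 568.
With 2 density bands per year, 568 / 2 = 284 years.
The growth record spans 792.5 − 3.9 = 788.6 mm.
Extension rate ≈ 788.6 / 284 = 2.777 mm/yr.

2.777 mm/yr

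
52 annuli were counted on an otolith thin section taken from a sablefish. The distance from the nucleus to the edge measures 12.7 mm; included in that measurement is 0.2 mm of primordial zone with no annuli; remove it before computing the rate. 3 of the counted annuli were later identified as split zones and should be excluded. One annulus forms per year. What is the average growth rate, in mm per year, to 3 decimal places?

Correcting the raw count gives 52 − 3 = 49 true annuli.
Removing the 0.2 mm offcut leaves 12.7 − 0.2 = 12.5 mm.
Mean rate = 12.5 mm / 49 years ≈ 0.255 mm per year.

0.255 mm per year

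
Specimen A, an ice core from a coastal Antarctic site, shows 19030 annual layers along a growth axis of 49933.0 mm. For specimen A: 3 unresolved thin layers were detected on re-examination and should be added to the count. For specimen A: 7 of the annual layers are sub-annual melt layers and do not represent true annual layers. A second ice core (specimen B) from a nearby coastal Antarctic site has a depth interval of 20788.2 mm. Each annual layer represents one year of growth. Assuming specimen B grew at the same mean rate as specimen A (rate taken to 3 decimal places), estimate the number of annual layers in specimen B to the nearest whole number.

7922 annual layers

Specimen A: adjusted count: 19030 − 7 + 3 = 19026 annual layers.
A: Extension rate ≈ 49933.0 / 19026 = 2.624 mm/yr.
For B, 20788.2 / 2.624 = 7922.33 years ≈ 7922 annual layers.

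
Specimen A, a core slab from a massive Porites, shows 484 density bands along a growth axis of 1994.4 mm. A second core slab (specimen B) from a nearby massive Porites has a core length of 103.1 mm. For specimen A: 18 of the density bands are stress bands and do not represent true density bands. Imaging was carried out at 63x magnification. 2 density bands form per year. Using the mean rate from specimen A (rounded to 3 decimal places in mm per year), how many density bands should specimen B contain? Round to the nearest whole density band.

Specimen A: true density band count = 484 − 18 = 466.
Specimen A: 466 density bands at 2 per year is 466 / 2 = 233 years.
A: 1994.4 mm over 233 years gives 1994.4 / 233 ≈ 8.560 mm/year.
For B, 103.1 / 8.560 = 12.04 years; at 2 density bands per year that is 12.04 × 2 ≈ 24 density bands.

24 density bands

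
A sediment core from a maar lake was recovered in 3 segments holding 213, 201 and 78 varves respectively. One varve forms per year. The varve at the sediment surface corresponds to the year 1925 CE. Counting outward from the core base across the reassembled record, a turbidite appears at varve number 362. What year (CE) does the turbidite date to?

Total varves = 213 + 201 + 78 = 492.
492 − 362 = 130 varves lie beyond the turbidite toward the sediment surface.
1925 − 130 = 1795 CE.

1795 CE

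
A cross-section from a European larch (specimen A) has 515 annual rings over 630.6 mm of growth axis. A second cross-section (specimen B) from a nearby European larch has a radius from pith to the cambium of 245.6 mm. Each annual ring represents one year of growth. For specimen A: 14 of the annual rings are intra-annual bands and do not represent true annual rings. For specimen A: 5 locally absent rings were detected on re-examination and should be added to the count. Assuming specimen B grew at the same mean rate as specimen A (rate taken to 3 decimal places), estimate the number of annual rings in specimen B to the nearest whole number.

197 annual rings

Specimen A: adjusted count: 515 − 14 + 5 = 506 annual rings.
A: 630.6 mm over 506 years gives 630.6 / 506 ≈ 1.246 mm/yr.
Specimen B: 245.6 mm / 1.246 mm per year = 197.11 years ≈ 197 annual rings.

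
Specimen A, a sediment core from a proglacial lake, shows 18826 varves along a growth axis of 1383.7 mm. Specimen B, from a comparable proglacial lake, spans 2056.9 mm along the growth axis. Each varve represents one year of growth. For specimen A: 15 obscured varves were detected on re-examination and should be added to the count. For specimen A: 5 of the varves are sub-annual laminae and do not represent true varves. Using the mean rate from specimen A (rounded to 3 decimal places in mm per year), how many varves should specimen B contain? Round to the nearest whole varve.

28177 varves

Specimen A: adjusted count: 18826 − 5 + 15 = 18836 varves.
A: 1383.7 mm over 18836 years gives 1383.7 / 18836 ≈ 0.073 mm/year.
B spans 2056.9 / 0.073 = 28176.71 years ≈ 28177 varves.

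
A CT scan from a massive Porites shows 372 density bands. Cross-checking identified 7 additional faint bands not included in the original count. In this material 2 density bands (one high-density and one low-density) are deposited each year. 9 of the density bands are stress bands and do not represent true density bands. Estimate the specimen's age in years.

185 years

True density band count = 372 − 9 + 7 = 370.
Dividing by 2 density bands per year: 370 / 2 = 185 years.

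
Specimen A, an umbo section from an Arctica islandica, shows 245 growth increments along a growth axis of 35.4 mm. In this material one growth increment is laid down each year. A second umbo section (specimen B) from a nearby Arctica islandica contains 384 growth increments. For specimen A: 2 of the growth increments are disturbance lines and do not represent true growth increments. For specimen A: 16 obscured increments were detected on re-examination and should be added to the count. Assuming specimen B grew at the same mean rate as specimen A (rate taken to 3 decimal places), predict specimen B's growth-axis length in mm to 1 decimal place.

52.6 mm

Specimen A: after corrections the count is 245 − 2 + 16 = 259 growth increments.
A: Extension rate ≈ 35.4 / 259 = 0.137 mm/year.
B's length ≈ 0.137 × 384 = 52.6 mm.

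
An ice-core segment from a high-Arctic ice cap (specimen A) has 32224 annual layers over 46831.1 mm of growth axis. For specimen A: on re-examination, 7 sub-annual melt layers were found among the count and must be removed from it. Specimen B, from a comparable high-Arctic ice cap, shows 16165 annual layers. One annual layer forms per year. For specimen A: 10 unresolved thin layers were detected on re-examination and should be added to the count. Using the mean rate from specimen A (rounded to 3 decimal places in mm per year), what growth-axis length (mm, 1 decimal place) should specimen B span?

Specimen A: true annual layer count = 32224 − 7 + 10 = 32227.
A: Mean rate = 46831.1 mm / 32227 years ≈ 1.453 mm per year.
Length of B = 1.453 × 16165 = 23487.7 mm.

23487.7 mm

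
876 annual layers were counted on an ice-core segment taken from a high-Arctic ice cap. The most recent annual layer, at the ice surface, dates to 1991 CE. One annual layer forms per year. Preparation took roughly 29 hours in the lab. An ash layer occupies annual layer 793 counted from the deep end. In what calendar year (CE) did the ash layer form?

876 − 793 = 83 annual layers lie beyond the ash layer toward the ice surface.
The annual layer at the ice surface is 1991 CE, so the ash layer dates to 1991 − 83 = 1908 CE.

1908 CE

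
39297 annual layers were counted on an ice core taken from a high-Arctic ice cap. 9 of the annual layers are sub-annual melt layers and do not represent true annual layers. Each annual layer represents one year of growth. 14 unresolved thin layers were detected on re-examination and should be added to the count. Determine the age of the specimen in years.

Correcting the raw count gives 39297 − 9 + 14 = 39302 true annual layers.
At one annual layer per year, that is 39302 years.

39302 years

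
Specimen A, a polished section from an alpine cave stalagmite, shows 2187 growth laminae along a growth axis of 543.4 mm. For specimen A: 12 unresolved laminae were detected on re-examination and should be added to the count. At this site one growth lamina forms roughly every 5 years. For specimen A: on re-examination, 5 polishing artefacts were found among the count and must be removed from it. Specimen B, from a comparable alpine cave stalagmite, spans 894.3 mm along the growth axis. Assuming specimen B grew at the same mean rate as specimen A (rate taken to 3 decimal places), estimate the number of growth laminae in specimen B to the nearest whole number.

Specimen A: after corrections the count is 2187 − 5 + 12 = 2194 growth laminae.
Specimen A: multiplying by 5 years per growth lamina: 2194 × 5 = 10970 years.
A: 543.4 mm over 10970 years gives 543.4 / 10970 ≈ 0.050 mm/year.
For B, 894.3 / 0.050 = 17886.00 years; at 5 years per growth lamina that is 17886.00 / 5 ≈ 3577 growth laminae.

3577 growth laminae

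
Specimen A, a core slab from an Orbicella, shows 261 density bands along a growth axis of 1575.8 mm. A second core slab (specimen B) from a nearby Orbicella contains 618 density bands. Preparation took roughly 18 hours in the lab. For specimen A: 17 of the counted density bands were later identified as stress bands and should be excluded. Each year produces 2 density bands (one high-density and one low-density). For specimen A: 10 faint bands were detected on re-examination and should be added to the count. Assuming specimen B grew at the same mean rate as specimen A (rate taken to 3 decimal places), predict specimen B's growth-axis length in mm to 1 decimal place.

3834.1 mm

Specimen A: correcting the raw count gives 261 − 17 + 10 = 254 true density bands.
Specimen A: dividing by 2 density bands per year: 254 / 2 = 127 years.
A: Mean rate = 1575.8 mm / 127 years ≈ 12.408 mm per year.
Specimen B: 618 density bands at 2 per year is 618 / 2 = 309 years. B's length ≈ 12.408 × 309 = 3834.1 mm.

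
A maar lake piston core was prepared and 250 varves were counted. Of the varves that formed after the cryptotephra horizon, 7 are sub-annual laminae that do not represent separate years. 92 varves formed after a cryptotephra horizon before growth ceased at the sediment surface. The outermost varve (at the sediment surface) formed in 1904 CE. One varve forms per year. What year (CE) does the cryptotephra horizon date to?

1819 CE

92 varves formed after the cryptotephra horizon.
Excluding 7 false varves: 92 − 7 = 85.
The varve at the sediment surface is 1904 CE, so the cryptotephra horizon dates to 1904 − 85 = 1819 CE.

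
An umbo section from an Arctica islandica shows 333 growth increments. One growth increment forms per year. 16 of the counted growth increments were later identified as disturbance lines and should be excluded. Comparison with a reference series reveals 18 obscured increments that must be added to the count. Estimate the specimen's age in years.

Correcting the raw count gives 333 − 16 + 18 = 335 true growth increments.
At one growth increment per year, that is 335 years.

335 years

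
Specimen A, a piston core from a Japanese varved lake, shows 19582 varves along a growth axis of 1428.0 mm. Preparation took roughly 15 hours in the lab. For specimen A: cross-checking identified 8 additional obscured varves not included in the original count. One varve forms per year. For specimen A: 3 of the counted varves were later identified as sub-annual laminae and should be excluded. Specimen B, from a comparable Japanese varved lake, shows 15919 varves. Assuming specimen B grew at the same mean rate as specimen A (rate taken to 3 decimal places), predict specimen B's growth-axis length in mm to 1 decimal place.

1162.1 mm

Specimen A: adjusted count: 19582 − 3 + 8 = 19587 varves.
A: 1428.0 mm over 19587 years gives 1428.0 / 19587 ≈ 0.073 mm/yr.
For B, 0.073 mm/year × 15919 years = 1162.1 mm.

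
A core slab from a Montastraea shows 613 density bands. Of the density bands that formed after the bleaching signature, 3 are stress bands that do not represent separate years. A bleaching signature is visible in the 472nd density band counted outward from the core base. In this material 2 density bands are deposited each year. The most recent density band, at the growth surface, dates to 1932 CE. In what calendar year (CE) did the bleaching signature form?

The bleaching signature sits at density band 472 from the core base, so 613 − 472 = 141 density bands formed after it.
141 − 3 false = 138 true density bands after the bleaching signature.
With 2 density bands per year, 138 / 2 = 69 years.
Counting back 69 years from 1932 CE places the bleaching signature in 1932 − 69 = 1863 CE.

1863 CE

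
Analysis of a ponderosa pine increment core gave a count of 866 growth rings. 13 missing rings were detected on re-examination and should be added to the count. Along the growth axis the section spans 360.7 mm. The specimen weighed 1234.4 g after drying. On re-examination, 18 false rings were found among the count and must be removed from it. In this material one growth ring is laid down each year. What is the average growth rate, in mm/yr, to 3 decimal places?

Correcting the raw count gives 866 − 18 + 13 = 861 true growth rings.
Extension rate ≈ 360.7 / 861 = 0.419 mm/yr.

0.419 mm/yr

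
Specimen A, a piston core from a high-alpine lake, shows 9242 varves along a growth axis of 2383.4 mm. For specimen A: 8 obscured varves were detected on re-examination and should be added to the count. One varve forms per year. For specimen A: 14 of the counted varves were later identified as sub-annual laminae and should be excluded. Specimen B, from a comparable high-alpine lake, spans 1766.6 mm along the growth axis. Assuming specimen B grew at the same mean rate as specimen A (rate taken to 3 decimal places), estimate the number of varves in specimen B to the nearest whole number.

Specimen A: correcting the raw count gives 9242 − 14 + 8 = 9236 true varves.
A: 2383.4 mm over 9236 years gives 2383.4 / 9236 ≈ 0.258 mm/year.
Specimen B: 1766.6 mm / 0.258 mm per year = 6847.29 years ≈ 6847 varves.

6847 varves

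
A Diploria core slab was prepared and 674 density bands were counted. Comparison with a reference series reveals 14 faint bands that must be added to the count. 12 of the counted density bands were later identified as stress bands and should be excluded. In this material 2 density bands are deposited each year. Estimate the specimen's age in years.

Correcting the raw count gives 674 − 12 + 14 = 676 true density bands.
676 density bands at 2 per year is 676 / 2 = 338 years.

338 years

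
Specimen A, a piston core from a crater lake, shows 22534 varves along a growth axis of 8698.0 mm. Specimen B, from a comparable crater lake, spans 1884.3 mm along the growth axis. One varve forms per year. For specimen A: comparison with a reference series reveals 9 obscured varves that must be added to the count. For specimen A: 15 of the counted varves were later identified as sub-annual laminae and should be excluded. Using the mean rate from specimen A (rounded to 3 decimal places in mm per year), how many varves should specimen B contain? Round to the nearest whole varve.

Specimen A: true varve count = 22534 − 15 + 9 = 22528.
A: 8698.0 mm over 22528 years gives 8698.0 / 22528 ≈ 0.386 mm/year.
Specimen B: 1884.3 mm / 0.386 mm per year = 4881.61 years ≈ 4882 varves.

4882 varves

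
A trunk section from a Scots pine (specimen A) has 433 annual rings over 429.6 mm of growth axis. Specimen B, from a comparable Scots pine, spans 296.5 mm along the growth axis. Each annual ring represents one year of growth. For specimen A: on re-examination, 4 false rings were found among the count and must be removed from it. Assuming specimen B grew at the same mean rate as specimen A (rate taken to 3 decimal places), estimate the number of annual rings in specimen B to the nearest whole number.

296 annual rings

Specimen A: correcting the raw count gives 433 − 4 = 429 true annual rings.
A: Extension rate ≈ 429.6 / 429 = 1.001 mm per year.
For B, 296.5 / 1.001 = 296.20 years ≈ 296 annual rings.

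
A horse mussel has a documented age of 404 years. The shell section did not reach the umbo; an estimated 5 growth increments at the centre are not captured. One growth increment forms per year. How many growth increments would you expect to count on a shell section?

At one growth increment per year, 404 years correspond to 404 growth increments.
Less the 5 uncaptured growth increments: 404 − 5 = 399.

399 growth increments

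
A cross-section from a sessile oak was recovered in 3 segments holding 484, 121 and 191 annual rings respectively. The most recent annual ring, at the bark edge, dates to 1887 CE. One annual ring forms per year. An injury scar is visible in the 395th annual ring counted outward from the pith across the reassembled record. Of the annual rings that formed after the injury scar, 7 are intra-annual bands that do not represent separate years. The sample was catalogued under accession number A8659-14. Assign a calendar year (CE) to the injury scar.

1493 CE

Total annual rings = 484 + 121 + 191 = 796.
796 − 395 = 401 annual rings lie beyond the injury scar toward the bark edge.
Excluding 7 false annual rings: 401 − 7 = 394.
1887 − 394 = 1493 CE.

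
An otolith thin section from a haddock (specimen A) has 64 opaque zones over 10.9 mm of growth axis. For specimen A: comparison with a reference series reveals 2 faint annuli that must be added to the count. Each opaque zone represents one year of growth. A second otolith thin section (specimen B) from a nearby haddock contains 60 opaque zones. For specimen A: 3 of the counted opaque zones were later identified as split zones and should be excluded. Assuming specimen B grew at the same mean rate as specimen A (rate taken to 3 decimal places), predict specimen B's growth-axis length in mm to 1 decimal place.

10.4 mm

Specimen A: correcting the raw count gives 64 − 3 + 2 = 63 true opaque zones.
A: Mean rate = 10.9 mm / 63 years ≈ 0.173 mm per year.
For B, 0.173 mm/year × 60 years = 10.4 mm.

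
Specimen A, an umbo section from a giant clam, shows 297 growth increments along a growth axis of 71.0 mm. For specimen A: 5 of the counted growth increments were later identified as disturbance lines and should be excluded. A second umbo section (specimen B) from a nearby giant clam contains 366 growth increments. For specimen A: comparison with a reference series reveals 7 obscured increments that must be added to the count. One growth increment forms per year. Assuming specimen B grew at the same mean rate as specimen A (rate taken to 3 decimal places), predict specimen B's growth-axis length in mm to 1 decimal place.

Specimen A: after corrections the count is 297 − 5 + 7 = 299 growth increments.
A: Extension rate ≈ 71.0 / 299 = 0.237 mm per year.
Length of B = 0.237 × 366 = 86.7 mm.

86.7 mm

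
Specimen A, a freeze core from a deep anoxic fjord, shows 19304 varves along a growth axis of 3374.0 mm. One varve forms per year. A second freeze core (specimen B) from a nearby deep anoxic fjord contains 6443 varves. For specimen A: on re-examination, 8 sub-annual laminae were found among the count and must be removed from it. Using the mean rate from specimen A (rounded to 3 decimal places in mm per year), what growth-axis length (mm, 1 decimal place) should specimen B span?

Specimen A: correcting the raw count gives 19304 − 8 = 19296 true varves.
A: Extension rate ≈ 3374.0 / 19296 = 0.175 mm/yr.
For B, 0.175 mm/year × 6443 years = 1127.5 mm.

1127.5 mm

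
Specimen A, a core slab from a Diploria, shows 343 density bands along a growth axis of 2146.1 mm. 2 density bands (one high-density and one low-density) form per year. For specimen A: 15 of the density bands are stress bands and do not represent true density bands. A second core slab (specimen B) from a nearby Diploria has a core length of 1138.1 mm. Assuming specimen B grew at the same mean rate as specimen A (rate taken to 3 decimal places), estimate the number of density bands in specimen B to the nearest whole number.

Specimen A: after corrections the count is 343 − 15 = 328 density bands.
Specimen A: dividing by 2 density bands per year: 328 / 2 = 164 years.
A: Mean rate = 2146.1 mm / 164 years ≈ 13.086 mm/year.
For B, 1138.1 / 13.086 = 86.97 years; at 2 density bands per year that is 86.97 × 2 ≈ 174 density bands.

174 density bands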